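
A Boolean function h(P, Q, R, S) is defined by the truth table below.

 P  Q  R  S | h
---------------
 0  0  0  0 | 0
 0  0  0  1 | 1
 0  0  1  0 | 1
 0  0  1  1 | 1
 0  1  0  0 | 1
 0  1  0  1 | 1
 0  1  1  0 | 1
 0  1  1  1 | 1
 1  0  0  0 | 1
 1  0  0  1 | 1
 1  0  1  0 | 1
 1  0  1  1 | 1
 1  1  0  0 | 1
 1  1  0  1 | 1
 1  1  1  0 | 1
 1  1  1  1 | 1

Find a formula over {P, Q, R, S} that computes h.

The output is 1 whenever at least one input is 1 — the OR of all inputs.

h(P, Q, R, S) = ((P OR Q) OR R) OR S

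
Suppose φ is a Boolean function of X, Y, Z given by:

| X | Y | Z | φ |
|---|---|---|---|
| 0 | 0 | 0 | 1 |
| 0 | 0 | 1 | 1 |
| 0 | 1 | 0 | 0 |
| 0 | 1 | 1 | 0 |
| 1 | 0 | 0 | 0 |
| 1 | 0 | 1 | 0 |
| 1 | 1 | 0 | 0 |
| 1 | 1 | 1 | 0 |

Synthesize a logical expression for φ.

φ=1 on 2 inputs: (0,0,0), (0,0,1). Reading each as a conjunction of literals (¬X·¬Y·¬Z, ¬X·¬Y·Z) and taking the OR gives the canonical DNF.

φ(X, Y, Z) = ((not X and not Y) and not Z) or ((not X and not Y) and Z)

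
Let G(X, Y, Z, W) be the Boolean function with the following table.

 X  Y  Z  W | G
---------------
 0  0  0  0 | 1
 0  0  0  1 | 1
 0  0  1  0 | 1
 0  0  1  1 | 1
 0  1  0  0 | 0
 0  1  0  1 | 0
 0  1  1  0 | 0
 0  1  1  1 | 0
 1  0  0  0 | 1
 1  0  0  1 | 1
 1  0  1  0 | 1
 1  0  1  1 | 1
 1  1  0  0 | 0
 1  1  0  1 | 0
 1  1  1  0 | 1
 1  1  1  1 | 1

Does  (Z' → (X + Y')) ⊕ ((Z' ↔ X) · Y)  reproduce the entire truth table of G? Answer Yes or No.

Yes

Test each input against both G and the formula:
  X=0, Y=0, Z=0, W=0: formula gives 1, G = 1 ✓
  X=0, Y=0, Z=0, W=1: formula gives 1, G = 1 ✓
  X=0, Y=0, Z=1, W=0: formula gives 1, G = 1 ✓
  X=0, Y=0, Z=1, W=1: formula gives 1, G = 1 ✓
  …and likewise for the remaining 12 rows.
All 16 rows match — the expression computes G exactly.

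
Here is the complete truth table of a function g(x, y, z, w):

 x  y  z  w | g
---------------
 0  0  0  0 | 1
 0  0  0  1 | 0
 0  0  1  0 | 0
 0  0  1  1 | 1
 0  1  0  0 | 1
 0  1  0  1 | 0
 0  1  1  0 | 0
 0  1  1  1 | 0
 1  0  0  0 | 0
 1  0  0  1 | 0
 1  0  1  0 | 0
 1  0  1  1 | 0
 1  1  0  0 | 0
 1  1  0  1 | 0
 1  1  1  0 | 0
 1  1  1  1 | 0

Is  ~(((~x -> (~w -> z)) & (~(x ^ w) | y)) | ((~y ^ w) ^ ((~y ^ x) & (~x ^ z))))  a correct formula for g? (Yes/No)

Evaluate ~(((~x -> (~w -> z)) & (~(x ^ w) | y)) | ((~y ^ w) ^ ((~y ^ x) & (~x ^ z)))) on each row and compare to g:
  x=0, y=0, z=0, w=0: formula gives 1, g = 1 ✓
  x=0, y=0, z=0, w=1: formula gives 0, g = 0 ✓
  x=0, y=0, z=1, w=0: formula gives 0, g = 0 ✓
  x=0, y=0, z=1, w=1: formula gives 1, g = 1 ✓
  … (the remaining 12 rows also agree.)
Every row agrees, so the formula is equivalent.

Yes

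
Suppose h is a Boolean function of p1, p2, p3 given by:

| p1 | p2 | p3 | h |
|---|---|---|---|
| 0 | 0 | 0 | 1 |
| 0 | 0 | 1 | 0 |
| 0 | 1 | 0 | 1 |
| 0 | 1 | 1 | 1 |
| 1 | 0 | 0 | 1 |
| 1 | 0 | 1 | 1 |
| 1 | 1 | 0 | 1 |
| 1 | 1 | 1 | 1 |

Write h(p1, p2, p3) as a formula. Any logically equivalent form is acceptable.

h is 0 on exactly one input, (0,0,1), whose minterm is ¬p1·¬p2·p3. So h is the negation of that single conjunction.

h(p1, p2, p3) = ((p1' · p2') · p3)'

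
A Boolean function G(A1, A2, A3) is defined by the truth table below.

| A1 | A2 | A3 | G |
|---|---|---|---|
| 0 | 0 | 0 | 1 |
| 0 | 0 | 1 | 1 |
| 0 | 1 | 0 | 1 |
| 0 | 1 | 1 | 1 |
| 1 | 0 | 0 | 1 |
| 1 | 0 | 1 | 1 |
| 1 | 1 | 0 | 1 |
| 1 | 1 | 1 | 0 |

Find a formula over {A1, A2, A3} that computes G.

The output is 0 only when every input is 1 — NAND of all inputs.

G(A1, A2, A3) = ¬((A1 ∧ A2) ∧ A3)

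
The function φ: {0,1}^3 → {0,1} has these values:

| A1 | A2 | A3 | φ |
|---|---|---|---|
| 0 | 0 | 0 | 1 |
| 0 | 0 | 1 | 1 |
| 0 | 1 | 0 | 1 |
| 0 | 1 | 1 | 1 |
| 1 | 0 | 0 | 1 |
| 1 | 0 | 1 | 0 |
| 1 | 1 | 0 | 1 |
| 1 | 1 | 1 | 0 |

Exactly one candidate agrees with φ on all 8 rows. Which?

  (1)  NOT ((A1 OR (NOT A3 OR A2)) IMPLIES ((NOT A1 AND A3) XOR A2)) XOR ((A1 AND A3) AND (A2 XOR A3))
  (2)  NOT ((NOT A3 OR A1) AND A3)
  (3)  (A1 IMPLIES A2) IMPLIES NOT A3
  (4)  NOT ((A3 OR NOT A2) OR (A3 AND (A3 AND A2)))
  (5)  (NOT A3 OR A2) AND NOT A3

2

(1) disagrees with φ on (0,0,1) (formula → 0, table → 1); rule it out.
(3) disagrees with φ on (0,0,1) (formula → 0, table → 1); rule it out.
(4) disagrees with φ on (0,0,0) (formula → 0, table → 1); rule it out.
(5) disagrees with φ on (0,0,1) (formula → 0, table → 1); rule it out.
Only (2) survives; checking it on all 8 rows confirms it matches φ.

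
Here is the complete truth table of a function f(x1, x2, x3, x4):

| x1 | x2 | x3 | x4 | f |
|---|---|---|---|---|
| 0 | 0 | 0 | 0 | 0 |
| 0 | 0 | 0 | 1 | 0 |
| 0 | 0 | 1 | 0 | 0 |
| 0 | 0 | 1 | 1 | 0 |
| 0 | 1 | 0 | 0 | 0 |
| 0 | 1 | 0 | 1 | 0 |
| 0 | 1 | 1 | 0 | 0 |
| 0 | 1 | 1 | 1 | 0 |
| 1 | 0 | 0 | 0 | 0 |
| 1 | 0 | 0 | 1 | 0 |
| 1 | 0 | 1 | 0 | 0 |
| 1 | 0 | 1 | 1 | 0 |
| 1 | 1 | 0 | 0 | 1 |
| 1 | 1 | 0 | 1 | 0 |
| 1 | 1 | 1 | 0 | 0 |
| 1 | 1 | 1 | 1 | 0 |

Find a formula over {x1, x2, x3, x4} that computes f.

f is 1 on exactly one input, (1,1,0,0), whose minterm is x1·x2·¬x3·¬x4. So f is just that conjunction.

f(x1, x2, x3, x4) = ((x1 and x2) and not x3) and not x4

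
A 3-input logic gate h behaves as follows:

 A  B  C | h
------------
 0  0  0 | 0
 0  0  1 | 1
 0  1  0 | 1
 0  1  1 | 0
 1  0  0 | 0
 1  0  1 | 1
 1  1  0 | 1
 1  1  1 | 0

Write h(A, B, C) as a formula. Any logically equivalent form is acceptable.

h(A, B, C) = ((((¬A ∧ ¬B) ∧ C) ∨ ((¬A ∧ B) ∧ ¬C)) ∨ ((A ∧ ¬B) ∧ C)) ∨ ((A ∧ B) ∧ ¬C)

Collect the rows where h=1 — (0,0,1), (0,1,0), (1,0,1), (1,1,0) — and write one minterm per row: ¬A·¬B·C, ¬A·B·¬C, A·¬B·C, A·B·¬C. Their union (logical OR) reproduces the table exactly.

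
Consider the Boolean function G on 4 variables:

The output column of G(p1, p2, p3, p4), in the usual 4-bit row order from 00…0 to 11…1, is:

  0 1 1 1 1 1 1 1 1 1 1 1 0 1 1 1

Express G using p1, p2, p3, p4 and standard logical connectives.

G is 0 on only 2 rows — (0,0,0,0), (1,1,0,0). Writing each as a minterm (¬p1·¬p2·¬p3·¬p4, p1·p2·¬p3·¬p4) and OR-ing them characterizes exactly where G=0, so G is the negation of that disjunction.

G(p1, p2, p3, p4) = not ((((not p1 and not p2) and not p3) and not p4) or (((p1 and p2) and not p3) and not p4))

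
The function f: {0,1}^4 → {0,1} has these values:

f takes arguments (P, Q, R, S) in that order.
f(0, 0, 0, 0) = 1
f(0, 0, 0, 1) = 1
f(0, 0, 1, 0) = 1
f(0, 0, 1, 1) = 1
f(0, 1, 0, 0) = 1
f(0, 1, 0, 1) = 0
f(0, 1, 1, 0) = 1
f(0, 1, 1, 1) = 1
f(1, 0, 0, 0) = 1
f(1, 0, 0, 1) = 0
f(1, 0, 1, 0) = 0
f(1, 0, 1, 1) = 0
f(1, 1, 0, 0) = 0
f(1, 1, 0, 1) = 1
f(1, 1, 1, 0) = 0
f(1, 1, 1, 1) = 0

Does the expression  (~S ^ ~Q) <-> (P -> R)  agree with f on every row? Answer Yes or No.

Check the formula against f row by row:
  P=0, Q=0, R=0, S=0: formula gives 0, but f = 1 ✗
A single disagreement suffices: at (0,0,0,0) they differ, so the formula does not compute f.

No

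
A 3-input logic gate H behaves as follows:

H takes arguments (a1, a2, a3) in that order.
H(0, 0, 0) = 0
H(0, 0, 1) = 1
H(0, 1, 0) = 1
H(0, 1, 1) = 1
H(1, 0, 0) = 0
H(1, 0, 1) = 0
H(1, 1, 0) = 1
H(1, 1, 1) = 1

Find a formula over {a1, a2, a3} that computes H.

H(a1, a2, a3) = ¬((((¬a1 ∧ ¬a2) ∧ ¬a3) ∨ ((a1 ∧ ¬a2) ∧ ¬a3)) ∨ ((a1 ∧ ¬a2) ∧ a3))

H is 0 on only 3 rows — (0,0,0), (1,0,0), (1,0,1). Writing each as a minterm (¬a1·¬a2·¬a3, a1·¬a2·¬a3, a1·¬a2·a3) and OR-ing them characterizes exactly where H=0, so H is the negation of that disjunction.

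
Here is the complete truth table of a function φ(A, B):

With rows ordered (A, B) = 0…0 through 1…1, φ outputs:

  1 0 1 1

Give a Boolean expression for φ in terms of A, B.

φ(A, B) = NOT (NOT A AND B)

φ is 0 on exactly one input, (0,1), whose minterm is ¬A·B. So φ is the negation of that single conjunction.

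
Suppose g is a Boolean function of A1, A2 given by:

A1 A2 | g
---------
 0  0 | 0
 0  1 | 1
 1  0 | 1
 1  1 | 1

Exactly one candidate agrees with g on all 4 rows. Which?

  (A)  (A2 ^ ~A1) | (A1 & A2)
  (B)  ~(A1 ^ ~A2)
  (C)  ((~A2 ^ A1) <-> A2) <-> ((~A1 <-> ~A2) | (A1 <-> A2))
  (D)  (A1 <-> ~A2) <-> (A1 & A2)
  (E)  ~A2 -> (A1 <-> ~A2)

(A) fails at (0,0): the formula yields 1, g is 0.
(B) fails at (1,1): the formula yields 0, g is 1.
(C) fails at (1,0): the formula yields 0, g is 1.
(D) fails at (0,0): the formula yields 1, g is 0.
That leaves (E). Evaluating it on every row reproduces the table of g exactly.

E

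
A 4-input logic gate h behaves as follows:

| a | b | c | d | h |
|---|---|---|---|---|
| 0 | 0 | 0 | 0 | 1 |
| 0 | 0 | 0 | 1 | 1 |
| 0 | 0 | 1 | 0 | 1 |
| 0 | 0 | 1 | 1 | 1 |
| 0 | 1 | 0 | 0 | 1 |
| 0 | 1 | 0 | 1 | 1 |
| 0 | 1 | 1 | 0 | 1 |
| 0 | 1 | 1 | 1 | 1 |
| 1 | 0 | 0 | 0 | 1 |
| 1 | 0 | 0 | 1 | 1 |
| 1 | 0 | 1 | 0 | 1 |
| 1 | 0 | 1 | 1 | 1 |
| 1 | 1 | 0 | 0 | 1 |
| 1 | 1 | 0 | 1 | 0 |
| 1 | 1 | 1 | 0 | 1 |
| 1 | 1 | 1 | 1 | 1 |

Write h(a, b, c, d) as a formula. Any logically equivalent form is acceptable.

h is 0 on exactly one input, (1,1,0,1), whose minterm is a·b·¬c·d. So h is the negation of that single conjunction.

h(a, b, c, d) = NOT (((a AND b) AND NOT c) AND d)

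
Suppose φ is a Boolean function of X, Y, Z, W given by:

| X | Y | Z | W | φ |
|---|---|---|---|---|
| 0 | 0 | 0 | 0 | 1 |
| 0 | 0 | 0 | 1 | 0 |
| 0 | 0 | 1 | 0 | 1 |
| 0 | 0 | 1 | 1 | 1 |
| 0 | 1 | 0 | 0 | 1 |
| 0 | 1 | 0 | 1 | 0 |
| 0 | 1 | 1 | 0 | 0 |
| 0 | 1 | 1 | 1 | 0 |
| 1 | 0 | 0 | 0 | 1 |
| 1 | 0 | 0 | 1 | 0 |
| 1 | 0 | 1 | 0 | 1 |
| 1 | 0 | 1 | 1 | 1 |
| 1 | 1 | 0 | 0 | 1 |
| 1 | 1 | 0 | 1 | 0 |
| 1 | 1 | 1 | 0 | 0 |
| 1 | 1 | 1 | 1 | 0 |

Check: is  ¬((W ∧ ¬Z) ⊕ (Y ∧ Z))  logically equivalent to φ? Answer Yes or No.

Yes

Check the formula against φ row by row:
  X=0, Y=0, Z=0, W=0: formula gives 1, φ = 1 ✓
  X=0, Y=0, Z=0, W=1: formula gives 0, φ = 0 ✓
  X=0, Y=0, Z=1, W=0: formula gives 1, φ = 1 ✓
  X=0, Y=0, Z=1, W=1: formula gives 1, φ = 1 ✓
  …and likewise for the remaining 12 rows.
Every row agrees, so the formula is equivalent.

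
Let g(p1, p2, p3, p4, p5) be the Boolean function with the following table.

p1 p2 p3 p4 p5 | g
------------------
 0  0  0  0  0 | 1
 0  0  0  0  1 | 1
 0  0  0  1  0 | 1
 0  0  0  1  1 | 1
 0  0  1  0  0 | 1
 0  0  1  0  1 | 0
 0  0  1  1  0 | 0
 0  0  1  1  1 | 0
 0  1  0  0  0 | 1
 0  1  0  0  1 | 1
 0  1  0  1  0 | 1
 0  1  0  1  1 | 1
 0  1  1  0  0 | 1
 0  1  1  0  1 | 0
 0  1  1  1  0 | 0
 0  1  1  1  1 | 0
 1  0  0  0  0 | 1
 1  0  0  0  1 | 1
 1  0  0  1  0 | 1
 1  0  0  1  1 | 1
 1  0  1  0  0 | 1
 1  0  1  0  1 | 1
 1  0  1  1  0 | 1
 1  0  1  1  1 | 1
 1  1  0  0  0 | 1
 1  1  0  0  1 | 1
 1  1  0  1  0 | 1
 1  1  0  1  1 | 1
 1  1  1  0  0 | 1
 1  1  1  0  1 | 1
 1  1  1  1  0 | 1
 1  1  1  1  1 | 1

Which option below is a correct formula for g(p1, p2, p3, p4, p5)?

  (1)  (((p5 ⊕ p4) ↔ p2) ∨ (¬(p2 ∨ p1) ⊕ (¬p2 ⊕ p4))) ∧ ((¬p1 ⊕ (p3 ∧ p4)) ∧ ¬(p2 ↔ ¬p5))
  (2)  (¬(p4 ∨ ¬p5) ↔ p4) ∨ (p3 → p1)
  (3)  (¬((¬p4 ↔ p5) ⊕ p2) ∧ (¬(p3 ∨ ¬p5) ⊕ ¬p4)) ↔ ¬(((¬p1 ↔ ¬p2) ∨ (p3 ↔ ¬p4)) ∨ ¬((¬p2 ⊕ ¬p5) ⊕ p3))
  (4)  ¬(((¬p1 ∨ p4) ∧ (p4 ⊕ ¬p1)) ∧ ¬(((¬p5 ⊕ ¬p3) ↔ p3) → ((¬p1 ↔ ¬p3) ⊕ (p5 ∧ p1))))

(1) fails at (0,0,0,0,1): the formula yields 0, g is 1.
(3) fails at (0,0,0,0,0): the formula yields 0, g is 1.
(4) fails at (0,0,1,0,0): the formula yields 0, g is 1.
(2) is the remaining candidate, and it agrees with g on all 32 inputs.

2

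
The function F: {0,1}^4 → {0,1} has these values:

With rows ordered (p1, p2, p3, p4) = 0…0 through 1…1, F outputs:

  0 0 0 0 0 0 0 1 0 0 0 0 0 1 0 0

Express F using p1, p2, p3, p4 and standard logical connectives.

F(p1, p2, p3, p4) = (((NOT p1 AND p2) AND p3) AND p4) OR (((p1 AND p2) AND NOT p3) AND p4)

Collect the rows where F=1 — (0,1,1,1), (1,1,0,1) — and write one minterm per row: ¬p1·p2·p3·p4, p1·p2·¬p3·p4. Their union (logical OR) reproduces the table exactly.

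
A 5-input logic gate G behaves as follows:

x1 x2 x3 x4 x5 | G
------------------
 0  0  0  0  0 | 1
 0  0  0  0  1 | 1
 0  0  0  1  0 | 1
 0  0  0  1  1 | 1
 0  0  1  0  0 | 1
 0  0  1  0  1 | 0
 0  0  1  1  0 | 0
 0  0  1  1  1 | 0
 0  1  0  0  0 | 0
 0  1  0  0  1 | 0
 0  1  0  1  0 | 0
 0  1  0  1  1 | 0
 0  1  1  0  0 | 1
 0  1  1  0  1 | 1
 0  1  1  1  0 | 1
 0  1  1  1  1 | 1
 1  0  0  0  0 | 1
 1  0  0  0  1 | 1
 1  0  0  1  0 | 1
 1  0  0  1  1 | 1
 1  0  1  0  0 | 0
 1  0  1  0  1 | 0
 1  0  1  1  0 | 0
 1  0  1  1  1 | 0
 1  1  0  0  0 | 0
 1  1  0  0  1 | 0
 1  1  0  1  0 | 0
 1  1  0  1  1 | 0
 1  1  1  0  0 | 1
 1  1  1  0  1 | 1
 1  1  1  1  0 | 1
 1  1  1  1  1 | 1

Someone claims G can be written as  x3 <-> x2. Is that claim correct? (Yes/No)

No

Check the formula against G row by row:
  x1=0, x2=0, x3=0, x4=0, x5=0: formula gives 1, G = 1 ✓
  x1=0, x2=0, x3=0, x4=0, x5=1: formula gives 1, G = 1 ✓
  x1=0, x2=0, x3=0, x4=1, x5=0: formula gives 1, G = 1 ✓
  x1=0, x2=0, x3=0, x4=1, x5=1: formula gives 1, G = 1 ✓
  x1=0, x2=0, x3=1, x4=0, x5=0: formula gives 0, but G = 1 ✗
Row (0,0,1,0,0) is a counterexample, so the formula is not equivalent to G.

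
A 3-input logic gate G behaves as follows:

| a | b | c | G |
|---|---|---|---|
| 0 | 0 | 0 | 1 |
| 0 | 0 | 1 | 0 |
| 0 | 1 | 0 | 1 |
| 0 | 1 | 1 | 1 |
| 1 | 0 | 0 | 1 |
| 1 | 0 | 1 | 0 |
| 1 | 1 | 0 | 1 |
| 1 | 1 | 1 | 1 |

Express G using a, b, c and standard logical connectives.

There are just 2 zero rows: (0,0,1), (1,0,1). Their minterms are ¬a·¬b·c, a·¬b·c; the OR of those covers precisely the 0-outputs, and negating it yields G.

G(a, b, c) = NOT (((NOT a AND NOT b) AND c) OR ((a AND NOT b) AND c))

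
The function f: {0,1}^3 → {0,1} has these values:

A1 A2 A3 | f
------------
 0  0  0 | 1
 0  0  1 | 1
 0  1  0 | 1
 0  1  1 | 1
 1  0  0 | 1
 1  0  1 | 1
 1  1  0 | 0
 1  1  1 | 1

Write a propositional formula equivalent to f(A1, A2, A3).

f(A1, A2, A3) = ((A1 · A2) · A3')'

Only row (1,1,0) gives 0. So f is 1 everywhere except there — the complement of the minterm A1·A2·¬A3.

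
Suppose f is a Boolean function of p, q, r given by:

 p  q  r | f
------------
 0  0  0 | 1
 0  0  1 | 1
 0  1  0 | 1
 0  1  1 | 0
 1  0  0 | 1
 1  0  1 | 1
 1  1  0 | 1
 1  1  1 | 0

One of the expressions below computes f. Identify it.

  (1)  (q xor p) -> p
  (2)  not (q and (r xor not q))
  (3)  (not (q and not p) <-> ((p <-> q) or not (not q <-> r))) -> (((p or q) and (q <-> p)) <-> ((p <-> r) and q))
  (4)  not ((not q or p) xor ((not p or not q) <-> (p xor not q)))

2

(1) disagrees with f on (0,1,0) (formula → 0, table → 1); rule it out.
(3) disagrees with f on (0,1,0) (formula → 0, table → 1); rule it out.
(4) disagrees with f on (0,1,1) (formula → 1, table → 0); rule it out.
Only (2) survives; checking it on all 8 rows confirms it matches f.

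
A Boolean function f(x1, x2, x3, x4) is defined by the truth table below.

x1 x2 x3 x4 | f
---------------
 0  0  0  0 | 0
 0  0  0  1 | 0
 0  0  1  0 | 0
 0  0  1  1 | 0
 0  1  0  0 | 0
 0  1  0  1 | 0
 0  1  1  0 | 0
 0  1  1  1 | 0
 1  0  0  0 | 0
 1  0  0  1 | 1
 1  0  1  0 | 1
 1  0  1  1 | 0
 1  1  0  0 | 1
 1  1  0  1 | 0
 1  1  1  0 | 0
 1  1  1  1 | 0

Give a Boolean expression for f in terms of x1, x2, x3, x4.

Collect the rows where f=1 — (1,0,0,1), (1,0,1,0), (1,1,0,0) — and write one minterm per row: x1·¬x2·¬x3·x4, x1·¬x2·x3·¬x4, x1·x2·¬x3·¬x4. Their union (logical OR) reproduces the table exactly.

f(x1, x2, x3, x4) = ((((x1 · x2') · x3') · x4) + (((x1 · x2') · x3) · x4')) + (((x1 · x2) · x3') · x4')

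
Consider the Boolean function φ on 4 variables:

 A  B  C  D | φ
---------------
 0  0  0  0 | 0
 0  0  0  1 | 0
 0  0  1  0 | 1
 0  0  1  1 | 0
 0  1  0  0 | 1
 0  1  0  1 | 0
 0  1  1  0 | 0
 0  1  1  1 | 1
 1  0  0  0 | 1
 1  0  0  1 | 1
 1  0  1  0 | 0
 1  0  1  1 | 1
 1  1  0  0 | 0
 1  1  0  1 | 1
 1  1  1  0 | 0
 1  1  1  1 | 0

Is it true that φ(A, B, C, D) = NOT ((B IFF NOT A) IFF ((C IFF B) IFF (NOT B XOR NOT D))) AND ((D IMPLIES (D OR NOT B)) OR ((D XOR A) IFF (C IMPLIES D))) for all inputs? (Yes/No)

No

Evaluate NOT ((B IFF NOT A) IFF ((C IFF B) IFF (NOT B XOR NOT D))) AND ((D IMPLIES (D OR NOT B)) OR ((D XOR A) IFF (C IMPLIES D))) on each row and compare to φ:
  A=0, B=0, C=0, D=0: formula gives 0, φ = 0 ✓
  A=0, B=0, C=0, D=1: formula gives 1, but φ = 0 ✗
Since they disagree at (0,0,0,1), the expression is not a correct formula for φ.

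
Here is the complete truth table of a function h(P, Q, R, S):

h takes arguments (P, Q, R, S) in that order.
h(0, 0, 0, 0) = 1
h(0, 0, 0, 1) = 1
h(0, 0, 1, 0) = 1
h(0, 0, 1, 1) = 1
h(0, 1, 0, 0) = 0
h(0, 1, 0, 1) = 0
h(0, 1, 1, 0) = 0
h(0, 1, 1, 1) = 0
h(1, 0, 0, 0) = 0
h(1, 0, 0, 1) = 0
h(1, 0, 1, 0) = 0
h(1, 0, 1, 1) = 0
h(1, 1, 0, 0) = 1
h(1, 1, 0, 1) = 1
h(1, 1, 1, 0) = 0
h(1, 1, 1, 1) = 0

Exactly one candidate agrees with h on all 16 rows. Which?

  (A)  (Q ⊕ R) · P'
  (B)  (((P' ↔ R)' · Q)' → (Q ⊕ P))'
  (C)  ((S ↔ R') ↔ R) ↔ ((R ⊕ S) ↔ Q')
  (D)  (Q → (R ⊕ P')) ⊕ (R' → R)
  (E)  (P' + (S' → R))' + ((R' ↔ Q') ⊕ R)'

B

(A): at (0,0,0,0) it gives 0, but h = 1 — eliminated.
(C): at (0,0,0,0) it gives 0, but h = 1 — eliminated.
(D): at (0,0,1,0) it gives 0, but h = 1 — eliminated.
(E): at (0,0,0,0) it gives 0, but h = 1 — eliminated.
(B) is the remaining candidate, and it agrees with h on all 16 inputs.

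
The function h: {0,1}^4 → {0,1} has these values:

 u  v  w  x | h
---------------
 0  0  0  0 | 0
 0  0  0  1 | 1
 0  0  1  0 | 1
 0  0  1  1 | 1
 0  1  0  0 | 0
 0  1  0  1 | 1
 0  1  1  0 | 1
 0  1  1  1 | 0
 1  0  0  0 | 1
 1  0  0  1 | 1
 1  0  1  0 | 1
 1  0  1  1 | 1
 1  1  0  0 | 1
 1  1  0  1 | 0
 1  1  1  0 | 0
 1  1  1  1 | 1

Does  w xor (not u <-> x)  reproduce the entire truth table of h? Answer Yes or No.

Evaluate w xor (not u <-> x) on each row and compare to h:
  u=0, v=0, w=0, x=0: formula gives 0, h = 0 ✓
  u=0, v=0, w=0, x=1: formula gives 1, h = 1 ✓
  u=0, v=0, w=1, x=0: formula gives 1, h = 1 ✓
  u=0, v=0, w=1, x=1: formula gives 0, but h = 1 ✗
Since they disagree at (0,0,1,1), the expression is not a correct formula for h.

No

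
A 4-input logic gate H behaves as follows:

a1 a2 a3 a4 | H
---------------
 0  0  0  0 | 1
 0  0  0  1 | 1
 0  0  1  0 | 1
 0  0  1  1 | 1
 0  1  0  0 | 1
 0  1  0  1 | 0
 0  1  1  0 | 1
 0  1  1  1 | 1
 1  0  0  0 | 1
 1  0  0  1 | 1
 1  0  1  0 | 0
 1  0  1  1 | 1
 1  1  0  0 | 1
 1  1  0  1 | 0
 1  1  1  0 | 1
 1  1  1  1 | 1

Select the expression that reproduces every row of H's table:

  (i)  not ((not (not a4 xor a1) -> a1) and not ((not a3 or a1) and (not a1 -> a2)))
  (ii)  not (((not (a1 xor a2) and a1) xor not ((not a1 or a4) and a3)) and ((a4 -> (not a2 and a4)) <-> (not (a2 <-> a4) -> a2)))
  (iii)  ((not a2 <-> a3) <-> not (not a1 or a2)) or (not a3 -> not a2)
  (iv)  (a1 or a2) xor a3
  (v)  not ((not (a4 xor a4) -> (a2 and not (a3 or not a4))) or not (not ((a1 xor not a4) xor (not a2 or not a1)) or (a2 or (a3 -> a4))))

v

(i) disagrees with H on (0,0,0,0) (formula → 0, table → 1); rule it out.
(ii) disagrees with H on (0,0,0,0) (formula → 0, table → 1); rule it out.
(iii) disagrees with H on (0,1,0,0) (formula → 0, table → 1); rule it out.
(iv) disagrees with H on (0,0,0,0) (formula → 0, table → 1); rule it out.
Only (v) survives; checking it on all 16 rows confirms it matches H.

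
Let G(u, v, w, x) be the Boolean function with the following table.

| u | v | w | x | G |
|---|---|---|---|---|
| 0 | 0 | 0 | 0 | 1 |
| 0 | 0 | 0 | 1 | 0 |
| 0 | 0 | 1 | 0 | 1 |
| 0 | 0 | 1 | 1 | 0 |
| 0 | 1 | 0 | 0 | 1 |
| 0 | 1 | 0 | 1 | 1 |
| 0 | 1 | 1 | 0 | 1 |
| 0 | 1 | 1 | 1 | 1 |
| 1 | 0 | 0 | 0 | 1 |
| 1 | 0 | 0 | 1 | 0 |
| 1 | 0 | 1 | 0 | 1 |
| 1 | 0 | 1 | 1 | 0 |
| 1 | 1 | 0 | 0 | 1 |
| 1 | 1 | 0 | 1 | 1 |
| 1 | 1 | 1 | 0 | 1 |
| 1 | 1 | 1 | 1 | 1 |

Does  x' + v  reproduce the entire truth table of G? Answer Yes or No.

Check the formula against G row by row:
  u=0, v=0, w=0, x=0: formula gives 1, G = 1 ✓
  u=0, v=0, w=0, x=1: formula gives 0, G = 0 ✓
  u=0, v=0, w=1, x=0: formula gives 1, G = 1 ✓
  u=0, v=0, w=1, x=1: formula gives 0, G = 0 ✓
  … (the remaining 12 rows also agree.)
Every row agrees, so the formula is equivalent.

Yes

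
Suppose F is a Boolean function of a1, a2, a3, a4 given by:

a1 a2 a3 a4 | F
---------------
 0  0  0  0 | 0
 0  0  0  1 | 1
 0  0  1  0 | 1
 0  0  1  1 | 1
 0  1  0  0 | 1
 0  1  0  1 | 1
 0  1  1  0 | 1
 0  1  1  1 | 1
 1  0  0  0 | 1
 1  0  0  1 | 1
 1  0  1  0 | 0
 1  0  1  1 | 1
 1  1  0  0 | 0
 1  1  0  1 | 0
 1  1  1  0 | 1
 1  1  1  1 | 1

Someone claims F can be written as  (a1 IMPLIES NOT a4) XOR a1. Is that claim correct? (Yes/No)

No

Check the formula against F row by row:
  a1=0, a2=0, a3=0, a4=0: formula gives 1, but F = 0 ✗
A single disagreement suffices: at (0,0,0,0) they differ, so the formula does not compute F.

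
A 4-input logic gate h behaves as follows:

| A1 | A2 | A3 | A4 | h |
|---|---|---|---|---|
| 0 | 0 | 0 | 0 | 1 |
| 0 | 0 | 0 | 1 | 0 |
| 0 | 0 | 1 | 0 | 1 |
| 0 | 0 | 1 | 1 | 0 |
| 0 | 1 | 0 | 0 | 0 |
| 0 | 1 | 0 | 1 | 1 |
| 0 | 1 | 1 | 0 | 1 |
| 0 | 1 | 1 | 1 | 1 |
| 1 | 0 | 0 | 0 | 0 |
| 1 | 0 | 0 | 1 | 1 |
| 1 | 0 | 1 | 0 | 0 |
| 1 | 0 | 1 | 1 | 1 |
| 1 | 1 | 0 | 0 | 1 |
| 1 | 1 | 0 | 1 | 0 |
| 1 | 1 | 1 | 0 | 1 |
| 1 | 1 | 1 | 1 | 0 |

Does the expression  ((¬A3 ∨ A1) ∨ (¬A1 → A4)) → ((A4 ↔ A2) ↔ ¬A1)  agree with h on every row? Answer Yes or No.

Test each input against both h and the formula:
  A1=0, A2=0, A3=0, A4=0: formula gives 1, h = 1 ✓
  A1=0, A2=0, A3=0, A4=1: formula gives 0, h = 0 ✓
  A1=0, A2=0, A3=1, A4=0: formula gives 1, h = 1 ✓
  A1=0, A2=0, A3=1, A4=1: formula gives 0, h = 0 ✓
  …and likewise for the remaining 12 rows.
Every row agrees, so the formula is equivalent.

Yes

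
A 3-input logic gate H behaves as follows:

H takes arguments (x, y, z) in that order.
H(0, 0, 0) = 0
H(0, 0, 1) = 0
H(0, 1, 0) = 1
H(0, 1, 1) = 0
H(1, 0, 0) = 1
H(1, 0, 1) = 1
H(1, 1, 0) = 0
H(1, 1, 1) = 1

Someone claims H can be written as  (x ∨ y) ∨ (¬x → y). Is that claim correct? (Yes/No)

Test each input against both H and the formula:
  x=0, y=0, z=0: formula gives 0, H = 0 ✓
  x=0, y=0, z=1: formula gives 0, H = 0 ✓
  x=0, y=1, z=0: formula gives 1, H = 1 ✓
  x=0, y=1, z=1: formula gives 1, but H = 0 ✗
Row (0,1,1) is a counterexample, so the formula is not equivalent to H.

No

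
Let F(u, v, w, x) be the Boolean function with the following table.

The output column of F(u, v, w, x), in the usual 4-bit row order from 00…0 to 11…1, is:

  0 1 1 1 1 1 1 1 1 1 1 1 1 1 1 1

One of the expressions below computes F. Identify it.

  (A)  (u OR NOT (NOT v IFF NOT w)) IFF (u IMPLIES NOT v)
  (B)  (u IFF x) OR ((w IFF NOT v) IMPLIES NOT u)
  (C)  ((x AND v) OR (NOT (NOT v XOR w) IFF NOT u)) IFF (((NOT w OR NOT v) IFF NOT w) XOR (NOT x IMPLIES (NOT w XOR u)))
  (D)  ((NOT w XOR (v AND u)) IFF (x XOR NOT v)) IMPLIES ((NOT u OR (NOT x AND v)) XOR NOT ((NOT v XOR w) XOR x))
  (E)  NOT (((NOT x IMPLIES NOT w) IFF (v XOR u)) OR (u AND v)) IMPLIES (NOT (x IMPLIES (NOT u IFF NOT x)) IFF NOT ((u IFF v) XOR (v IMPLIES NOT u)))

E

(A): at (0,0,0,1) it gives 0, but F = 1 — eliminated.
(B): at (0,0,0,0) it gives 1, but F = 0 — eliminated.
(C): at (0,0,0,0) it gives 1, but F = 0 — eliminated.
(D): at (0,0,0,0) it gives 1, but F = 0 — eliminated.
That leaves (E). Evaluating it on every row reproduces the table of F exactly.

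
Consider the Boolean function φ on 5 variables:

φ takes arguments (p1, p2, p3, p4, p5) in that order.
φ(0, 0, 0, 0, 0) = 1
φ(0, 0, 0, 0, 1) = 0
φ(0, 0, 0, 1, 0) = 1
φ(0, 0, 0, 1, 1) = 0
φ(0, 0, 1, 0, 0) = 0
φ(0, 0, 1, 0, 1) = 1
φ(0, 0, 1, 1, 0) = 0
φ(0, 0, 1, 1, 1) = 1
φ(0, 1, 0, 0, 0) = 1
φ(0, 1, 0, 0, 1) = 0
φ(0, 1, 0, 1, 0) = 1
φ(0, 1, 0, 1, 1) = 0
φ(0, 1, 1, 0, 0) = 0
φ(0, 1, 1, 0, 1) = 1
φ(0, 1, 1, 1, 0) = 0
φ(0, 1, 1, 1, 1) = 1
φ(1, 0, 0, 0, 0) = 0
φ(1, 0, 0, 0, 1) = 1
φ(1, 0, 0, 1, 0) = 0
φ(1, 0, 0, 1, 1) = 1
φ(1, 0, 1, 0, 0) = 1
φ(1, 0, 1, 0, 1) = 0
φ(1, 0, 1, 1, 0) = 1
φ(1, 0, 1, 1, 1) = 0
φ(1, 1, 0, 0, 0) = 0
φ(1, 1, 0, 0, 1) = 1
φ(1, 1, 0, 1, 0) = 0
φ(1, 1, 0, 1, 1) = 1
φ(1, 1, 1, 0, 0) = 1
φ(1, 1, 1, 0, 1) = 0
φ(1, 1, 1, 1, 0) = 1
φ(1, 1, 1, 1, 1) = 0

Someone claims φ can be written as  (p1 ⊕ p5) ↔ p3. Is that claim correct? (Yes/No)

Test each input against both φ and the formula:
  p1=0, p2=0, p3=0, p4=0, p5=0: formula gives 1, φ = 1 ✓
  p1=0, p2=0, p3=0, p4=0, p5=1: formula gives 0, φ = 0 ✓
  p1=0, p2=0, p3=0, p4=1, p5=0: formula gives 1, φ = 1 ✓
  p1=0, p2=0, p3=0, p4=1, p5=1: formula gives 0, φ = 0 ✓
  … (the remaining 28 rows also agree.)
Every row agrees, so the formula is equivalent.

Yes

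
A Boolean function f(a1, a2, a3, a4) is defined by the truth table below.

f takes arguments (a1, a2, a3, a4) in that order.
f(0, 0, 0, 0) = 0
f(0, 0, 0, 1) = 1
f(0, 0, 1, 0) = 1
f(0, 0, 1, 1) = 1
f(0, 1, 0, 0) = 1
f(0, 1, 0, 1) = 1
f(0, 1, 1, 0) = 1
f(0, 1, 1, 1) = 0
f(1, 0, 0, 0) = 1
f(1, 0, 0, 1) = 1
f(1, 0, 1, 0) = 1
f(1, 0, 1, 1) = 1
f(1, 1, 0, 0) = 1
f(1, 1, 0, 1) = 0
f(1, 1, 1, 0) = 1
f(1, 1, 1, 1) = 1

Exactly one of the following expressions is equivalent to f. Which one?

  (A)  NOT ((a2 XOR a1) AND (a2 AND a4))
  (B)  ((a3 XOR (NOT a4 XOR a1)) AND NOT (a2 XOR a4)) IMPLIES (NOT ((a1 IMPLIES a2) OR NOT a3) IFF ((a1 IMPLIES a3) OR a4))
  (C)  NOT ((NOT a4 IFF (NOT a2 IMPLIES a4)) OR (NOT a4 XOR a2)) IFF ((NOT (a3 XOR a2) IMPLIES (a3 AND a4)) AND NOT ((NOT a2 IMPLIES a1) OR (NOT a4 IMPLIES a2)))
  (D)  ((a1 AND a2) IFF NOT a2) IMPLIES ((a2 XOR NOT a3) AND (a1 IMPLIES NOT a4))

(A): at (0,0,0,0) it gives 1, but f = 0 — eliminated.
(C): at (0,0,0,0) it gives 1, but f = 0 — eliminated.
(D): at (0,0,0,0) it gives 1, but f = 0 — eliminated.
That leaves (B). Evaluating it on every row reproduces the table of f exactly.

B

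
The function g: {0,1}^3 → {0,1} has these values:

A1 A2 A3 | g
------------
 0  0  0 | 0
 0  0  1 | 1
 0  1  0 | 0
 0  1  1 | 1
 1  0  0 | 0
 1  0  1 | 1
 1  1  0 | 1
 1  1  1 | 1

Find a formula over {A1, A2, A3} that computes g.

g is 0 on only 3 rows — (0,0,0), (0,1,0), (1,0,0). Writing each as a minterm (¬A1·¬A2·¬A3, ¬A1·A2·¬A3, A1·¬A2·¬A3) and OR-ing them characterizes exactly where g=0, so g is the negation of that disjunction.

g(A1, A2, A3) = ((((A1' · A2') · A3') + ((A1' · A2) · A3')) + ((A1 · A2') · A3'))'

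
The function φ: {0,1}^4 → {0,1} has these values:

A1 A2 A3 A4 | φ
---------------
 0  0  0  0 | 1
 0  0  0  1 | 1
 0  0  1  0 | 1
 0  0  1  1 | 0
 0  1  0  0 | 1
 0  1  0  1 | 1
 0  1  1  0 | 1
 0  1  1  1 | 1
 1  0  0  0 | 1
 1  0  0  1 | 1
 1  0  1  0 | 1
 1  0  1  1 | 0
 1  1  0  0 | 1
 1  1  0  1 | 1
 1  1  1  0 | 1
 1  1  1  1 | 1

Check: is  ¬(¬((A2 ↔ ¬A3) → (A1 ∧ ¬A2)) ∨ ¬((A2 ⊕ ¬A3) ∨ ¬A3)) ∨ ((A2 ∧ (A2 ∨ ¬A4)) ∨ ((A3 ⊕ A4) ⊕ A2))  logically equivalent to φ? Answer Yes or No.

Yes

Check the formula against φ row by row:
  A1=0, A2=0, A3=0, A4=0: formula gives 1, φ = 1 ✓
  A1=0, A2=0, A3=0, A4=1: formula gives 1, φ = 1 ✓
  A1=0, A2=0, A3=1, A4=0: formula gives 1, φ = 1 ✓
  A1=0, A2=0, A3=1, A4=1: formula gives 0, φ = 0 ✓
  …and likewise for the remaining 12 rows.
All 16 rows match — the expression computes φ exactly.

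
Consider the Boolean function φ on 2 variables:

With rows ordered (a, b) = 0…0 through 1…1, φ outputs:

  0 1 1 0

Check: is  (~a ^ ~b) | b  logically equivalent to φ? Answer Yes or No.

No

Test each input against both φ and the formula:
  a=0, b=0: formula gives 0, φ = 0 ✓
  a=0, b=1: formula gives 1, φ = 1 ✓
  a=1, b=0: formula gives 1, φ = 1 ✓
  a=1, b=1: formula gives 1, but φ = 0 ✗
A single disagreement suffices: at (1,1) they differ, so the formula does not compute φ.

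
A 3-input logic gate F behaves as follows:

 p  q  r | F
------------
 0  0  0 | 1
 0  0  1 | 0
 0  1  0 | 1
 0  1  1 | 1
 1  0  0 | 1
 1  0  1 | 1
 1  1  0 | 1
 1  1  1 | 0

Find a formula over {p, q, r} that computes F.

F(p, q, r) = (((p' · q') · r) + ((p · q) · r))'

F is 0 on only 2 rows — (0,0,1), (1,1,1). Writing each as a minterm (¬p·¬q·r, p·q·r) and OR-ing them characterizes exactly where F=0, so F is the negation of that disjunction.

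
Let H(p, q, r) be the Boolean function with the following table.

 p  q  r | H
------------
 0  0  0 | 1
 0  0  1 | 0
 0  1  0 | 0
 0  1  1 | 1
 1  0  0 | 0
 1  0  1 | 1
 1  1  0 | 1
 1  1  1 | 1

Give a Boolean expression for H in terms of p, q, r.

H(p, q, r) = not ((((not p and not q) and r) or ((not p and q) and not r)) or ((p and not q) and not r))

H is 0 on only 3 rows — (0,0,1), (0,1,0), (1,0,0). Writing each as a minterm (¬p·¬q·r, ¬p·q·¬r, p·¬q·¬r) and OR-ing them characterizes exactly where H=0, so H is the negation of that disjunction.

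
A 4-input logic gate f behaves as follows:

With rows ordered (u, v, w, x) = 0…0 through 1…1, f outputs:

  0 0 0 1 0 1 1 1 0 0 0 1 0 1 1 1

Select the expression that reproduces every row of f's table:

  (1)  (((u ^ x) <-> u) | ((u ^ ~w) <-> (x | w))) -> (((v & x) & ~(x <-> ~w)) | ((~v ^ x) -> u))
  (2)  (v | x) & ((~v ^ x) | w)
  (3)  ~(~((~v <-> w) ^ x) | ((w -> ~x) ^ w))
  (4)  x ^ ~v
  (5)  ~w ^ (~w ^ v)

(1) disagrees with f on (0,0,0,1) (formula → 1, table → 0); rule it out.
(3) disagrees with f on (0,0,1,0) (formula → 1, table → 0); rule it out.
(4) disagrees with f on (0,0,0,0) (formula → 1, table → 0); rule it out.
(5) disagrees with f on (0,0,1,1) (formula → 0, table → 1); rule it out.
That leaves (2). Evaluating it on every row reproduces the table of f exactly.

2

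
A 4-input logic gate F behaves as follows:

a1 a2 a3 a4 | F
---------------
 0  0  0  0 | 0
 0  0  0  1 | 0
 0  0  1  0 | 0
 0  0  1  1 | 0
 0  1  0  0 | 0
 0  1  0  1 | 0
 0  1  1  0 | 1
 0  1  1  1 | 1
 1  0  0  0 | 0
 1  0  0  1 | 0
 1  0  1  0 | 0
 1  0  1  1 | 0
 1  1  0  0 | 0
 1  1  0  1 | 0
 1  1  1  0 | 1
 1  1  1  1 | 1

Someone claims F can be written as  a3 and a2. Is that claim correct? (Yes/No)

Check the formula against F row by row:
  a1=0, a2=0, a3=0, a4=0: formula gives 0, F = 0 ✓
  a1=0, a2=0, a3=0, a4=1: formula gives 0, F = 0 ✓
  a1=0, a2=0, a3=1, a4=0: formula gives 0, F = 0 ✓
  a1=0, a2=0, a3=1, a4=1: formula gives 0, F = 0 ✓
  … (the remaining 12 rows also agree.)
All 16 rows match — the expression computes F exactly.

Yes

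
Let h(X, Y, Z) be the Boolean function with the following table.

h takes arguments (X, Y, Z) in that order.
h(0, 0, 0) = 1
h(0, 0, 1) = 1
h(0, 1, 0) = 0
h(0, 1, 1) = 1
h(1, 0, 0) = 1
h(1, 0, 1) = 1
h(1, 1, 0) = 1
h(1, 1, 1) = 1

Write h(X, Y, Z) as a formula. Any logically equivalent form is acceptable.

h(X, Y, Z) = ¬((¬X ∧ Y) ∧ ¬Z)

Only row (0,1,0) gives 0. So h is 1 everywhere except there — the complement of the minterm ¬X·Y·¬Z.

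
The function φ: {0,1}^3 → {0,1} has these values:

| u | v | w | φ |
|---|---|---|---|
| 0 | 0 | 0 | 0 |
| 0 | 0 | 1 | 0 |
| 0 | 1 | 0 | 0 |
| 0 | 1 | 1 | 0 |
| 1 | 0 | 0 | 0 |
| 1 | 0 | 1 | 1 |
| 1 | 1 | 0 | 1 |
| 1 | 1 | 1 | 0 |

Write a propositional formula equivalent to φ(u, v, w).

φ=1 on 2 inputs: (1,0,1), (1,1,0). Reading each as a conjunction of literals (u·¬v·w, u·v·¬w) and taking the OR gives the canonical DNF.

φ(u, v, w) = ((u & ~v) & w) | ((u & v) & ~w)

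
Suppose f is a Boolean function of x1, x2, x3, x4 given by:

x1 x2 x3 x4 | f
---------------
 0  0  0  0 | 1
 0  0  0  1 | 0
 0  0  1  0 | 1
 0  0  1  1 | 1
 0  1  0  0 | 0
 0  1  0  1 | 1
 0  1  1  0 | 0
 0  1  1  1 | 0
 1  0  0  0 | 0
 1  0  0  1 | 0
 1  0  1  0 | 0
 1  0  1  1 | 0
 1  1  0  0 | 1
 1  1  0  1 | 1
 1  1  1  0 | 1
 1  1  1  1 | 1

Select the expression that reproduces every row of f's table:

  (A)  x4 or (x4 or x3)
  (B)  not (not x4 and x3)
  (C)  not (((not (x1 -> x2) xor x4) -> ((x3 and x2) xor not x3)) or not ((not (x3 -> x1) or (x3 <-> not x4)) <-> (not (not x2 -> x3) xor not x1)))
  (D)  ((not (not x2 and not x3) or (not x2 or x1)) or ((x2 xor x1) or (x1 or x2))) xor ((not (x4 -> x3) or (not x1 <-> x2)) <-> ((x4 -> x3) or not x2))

D

(A) fails at (0,0,0,0): the formula yields 0, f is 1.
(B) fails at (0,0,0,1): the formula yields 1, f is 0.
(C) fails at (0,0,0,0): the formula yields 0, f is 1.
Only (D) survives; checking it on all 16 rows confirms it matches f.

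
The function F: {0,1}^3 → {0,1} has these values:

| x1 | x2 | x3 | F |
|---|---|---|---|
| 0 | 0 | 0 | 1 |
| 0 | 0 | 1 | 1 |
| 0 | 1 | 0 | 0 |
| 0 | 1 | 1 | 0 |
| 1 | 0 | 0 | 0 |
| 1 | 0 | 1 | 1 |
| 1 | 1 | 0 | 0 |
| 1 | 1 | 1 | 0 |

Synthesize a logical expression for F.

F=1 on 3 inputs: (0,0,0), (0,0,1), (1,0,1). Reading each as a conjunction of literals (¬x1·¬x2·¬x3, ¬x1·¬x2·x3, x1·¬x2·x3) and taking the OR gives the canonical DNF.

F(x1, x2, x3) = (((NOT x1 AND NOT x2) AND NOT x3) OR ((NOT x1 AND NOT x2) AND x3)) OR ((x1 AND NOT x2) AND x3)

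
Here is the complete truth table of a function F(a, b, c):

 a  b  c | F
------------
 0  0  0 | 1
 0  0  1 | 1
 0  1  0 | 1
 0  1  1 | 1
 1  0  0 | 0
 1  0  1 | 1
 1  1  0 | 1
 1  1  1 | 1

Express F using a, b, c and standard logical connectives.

Only row (1,0,0) gives 0. So F is 1 everywhere except there — the complement of the minterm a·¬b·¬c.

F(a, b, c) = not ((a and not b) and not c)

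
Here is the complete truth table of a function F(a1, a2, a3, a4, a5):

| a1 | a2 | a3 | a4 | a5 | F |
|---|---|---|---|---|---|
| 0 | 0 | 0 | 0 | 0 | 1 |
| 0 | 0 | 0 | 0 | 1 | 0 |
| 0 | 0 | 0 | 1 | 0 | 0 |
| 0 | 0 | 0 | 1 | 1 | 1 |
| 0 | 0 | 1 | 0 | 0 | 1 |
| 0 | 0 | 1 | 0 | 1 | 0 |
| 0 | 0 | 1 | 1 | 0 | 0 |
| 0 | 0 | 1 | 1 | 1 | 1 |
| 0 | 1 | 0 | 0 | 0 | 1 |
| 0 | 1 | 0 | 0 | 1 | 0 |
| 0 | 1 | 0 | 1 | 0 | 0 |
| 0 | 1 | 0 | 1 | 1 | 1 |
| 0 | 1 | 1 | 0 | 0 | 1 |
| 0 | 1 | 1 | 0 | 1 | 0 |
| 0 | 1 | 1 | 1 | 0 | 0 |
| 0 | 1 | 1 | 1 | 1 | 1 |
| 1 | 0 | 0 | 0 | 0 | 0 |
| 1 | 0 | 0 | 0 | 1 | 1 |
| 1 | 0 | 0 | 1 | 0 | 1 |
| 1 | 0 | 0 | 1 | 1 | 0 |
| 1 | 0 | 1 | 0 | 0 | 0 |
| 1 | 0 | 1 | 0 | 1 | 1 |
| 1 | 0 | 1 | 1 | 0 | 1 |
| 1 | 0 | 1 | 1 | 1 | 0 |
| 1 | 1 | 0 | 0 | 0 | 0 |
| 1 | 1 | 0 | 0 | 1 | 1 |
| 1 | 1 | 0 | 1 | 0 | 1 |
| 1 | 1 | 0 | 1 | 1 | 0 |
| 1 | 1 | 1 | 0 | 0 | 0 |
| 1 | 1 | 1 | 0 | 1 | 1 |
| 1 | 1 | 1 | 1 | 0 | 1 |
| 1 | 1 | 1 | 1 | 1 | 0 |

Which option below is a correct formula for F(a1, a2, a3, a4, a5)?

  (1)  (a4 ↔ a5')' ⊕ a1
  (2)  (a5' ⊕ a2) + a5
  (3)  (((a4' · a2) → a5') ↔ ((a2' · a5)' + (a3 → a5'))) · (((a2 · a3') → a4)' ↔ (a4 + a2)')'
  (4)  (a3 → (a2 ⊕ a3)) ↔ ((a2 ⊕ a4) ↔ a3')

1

(2) disagrees with F on (0,0,0,0,1) (formula → 1, table → 0); rule it out.
(3) disagrees with F on (0,0,0,0,1) (formula → 1, table → 0); rule it out.
(4) disagrees with F on (0,0,0,0,0) (formula → 0, table → 1); rule it out.
(1) is the remaining candidate, and it agrees with F on all 32 inputs.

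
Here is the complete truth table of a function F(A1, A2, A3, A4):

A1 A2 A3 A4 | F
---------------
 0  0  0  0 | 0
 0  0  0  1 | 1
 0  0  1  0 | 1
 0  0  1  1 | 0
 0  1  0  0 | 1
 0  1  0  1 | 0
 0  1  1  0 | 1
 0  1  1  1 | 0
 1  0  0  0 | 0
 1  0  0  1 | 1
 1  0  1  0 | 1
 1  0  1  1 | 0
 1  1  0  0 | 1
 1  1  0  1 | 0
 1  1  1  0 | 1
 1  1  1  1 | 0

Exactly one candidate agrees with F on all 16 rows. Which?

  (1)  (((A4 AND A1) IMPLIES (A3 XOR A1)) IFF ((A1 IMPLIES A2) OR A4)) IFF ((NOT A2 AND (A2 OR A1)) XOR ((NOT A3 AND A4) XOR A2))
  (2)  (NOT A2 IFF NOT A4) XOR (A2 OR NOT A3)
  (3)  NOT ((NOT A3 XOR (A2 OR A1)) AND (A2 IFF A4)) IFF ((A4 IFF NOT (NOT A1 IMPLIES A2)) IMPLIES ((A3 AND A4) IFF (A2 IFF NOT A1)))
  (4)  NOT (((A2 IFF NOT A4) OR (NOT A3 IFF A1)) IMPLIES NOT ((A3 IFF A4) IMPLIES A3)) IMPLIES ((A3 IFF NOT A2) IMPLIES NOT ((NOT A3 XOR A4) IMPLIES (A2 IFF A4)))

(1) fails at (0,0,1,0): the formula yields 0, F is 1.
(3) fails at (0,1,0,0): the formula yields 0, F is 1.
(4) fails at (0,0,0,0): the formula yields 1, F is 0.
(2) is the remaining candidate, and it agrees with F on all 16 inputs.

2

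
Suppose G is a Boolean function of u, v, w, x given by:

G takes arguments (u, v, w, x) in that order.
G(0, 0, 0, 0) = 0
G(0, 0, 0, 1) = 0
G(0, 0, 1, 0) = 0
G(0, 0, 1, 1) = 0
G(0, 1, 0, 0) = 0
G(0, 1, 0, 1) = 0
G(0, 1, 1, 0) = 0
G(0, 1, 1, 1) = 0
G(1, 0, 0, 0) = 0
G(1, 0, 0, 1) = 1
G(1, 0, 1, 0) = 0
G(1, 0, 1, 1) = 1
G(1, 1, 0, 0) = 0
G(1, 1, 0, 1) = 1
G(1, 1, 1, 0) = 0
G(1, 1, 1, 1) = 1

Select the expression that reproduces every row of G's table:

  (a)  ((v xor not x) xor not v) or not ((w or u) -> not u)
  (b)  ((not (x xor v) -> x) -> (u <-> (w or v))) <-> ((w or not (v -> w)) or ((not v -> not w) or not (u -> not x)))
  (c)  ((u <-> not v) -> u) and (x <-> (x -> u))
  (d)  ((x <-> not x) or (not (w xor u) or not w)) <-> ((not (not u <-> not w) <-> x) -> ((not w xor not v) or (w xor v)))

c

(a): at (0,0,0,1) it gives 1, but G = 0 — eliminated.
(b): at (0,0,0,0) it gives 1, but G = 0 — eliminated.
(d): at (0,0,0,1) it gives 1, but G = 0 — eliminated.
Only (c) survives; checking it on all 16 rows confirms it matches G.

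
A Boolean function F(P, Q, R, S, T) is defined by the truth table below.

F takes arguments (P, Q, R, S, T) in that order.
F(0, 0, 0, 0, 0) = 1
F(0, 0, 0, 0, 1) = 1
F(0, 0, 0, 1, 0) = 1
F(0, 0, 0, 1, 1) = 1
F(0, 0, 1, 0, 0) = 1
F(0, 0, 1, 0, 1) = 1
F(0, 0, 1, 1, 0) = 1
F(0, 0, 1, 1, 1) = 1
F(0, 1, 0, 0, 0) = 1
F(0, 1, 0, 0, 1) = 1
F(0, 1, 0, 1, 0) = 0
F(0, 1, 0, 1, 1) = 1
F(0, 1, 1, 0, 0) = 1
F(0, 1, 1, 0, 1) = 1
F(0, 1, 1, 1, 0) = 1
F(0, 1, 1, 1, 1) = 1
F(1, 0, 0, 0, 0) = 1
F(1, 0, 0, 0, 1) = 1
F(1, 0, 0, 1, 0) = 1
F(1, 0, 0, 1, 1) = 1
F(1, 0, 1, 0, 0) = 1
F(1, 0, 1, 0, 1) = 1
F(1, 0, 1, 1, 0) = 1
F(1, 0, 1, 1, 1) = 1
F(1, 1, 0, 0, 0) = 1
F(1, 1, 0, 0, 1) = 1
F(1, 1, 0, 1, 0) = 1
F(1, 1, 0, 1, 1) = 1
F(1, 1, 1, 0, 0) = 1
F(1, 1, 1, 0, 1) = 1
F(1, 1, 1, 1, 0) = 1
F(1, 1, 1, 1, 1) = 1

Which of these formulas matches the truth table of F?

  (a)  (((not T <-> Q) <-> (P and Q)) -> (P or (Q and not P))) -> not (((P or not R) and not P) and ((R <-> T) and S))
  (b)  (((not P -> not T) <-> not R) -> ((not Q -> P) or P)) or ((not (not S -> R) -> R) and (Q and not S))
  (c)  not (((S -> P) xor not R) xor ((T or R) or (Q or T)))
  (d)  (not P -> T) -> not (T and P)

(b): at (0,0,0,0,0) it gives 0, but F = 1 — eliminated.
(c): at (0,0,0,0,1) it gives 0, but F = 1 — eliminated.
(d): at (0,1,0,1,0) it gives 1, but F = 0 — eliminated.
Only (a) survives; checking it on all 32 rows confirms it matches F.

a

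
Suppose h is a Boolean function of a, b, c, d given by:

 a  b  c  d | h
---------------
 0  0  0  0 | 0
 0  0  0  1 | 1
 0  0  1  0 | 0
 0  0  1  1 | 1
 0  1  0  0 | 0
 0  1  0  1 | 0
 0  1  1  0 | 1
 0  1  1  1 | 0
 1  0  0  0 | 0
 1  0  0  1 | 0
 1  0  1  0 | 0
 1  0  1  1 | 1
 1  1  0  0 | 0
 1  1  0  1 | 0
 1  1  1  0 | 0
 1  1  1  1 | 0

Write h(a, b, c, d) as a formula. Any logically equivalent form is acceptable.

h(a, b, c, d) = (((((¬a ∧ ¬b) ∧ ¬c) ∧ d) ∨ (((¬a ∧ ¬b) ∧ c) ∧ d)) ∨ (((¬a ∧ b) ∧ c) ∧ ¬d)) ∨ (((a ∧ ¬b) ∧ c) ∧ d)

The 1-rows are (0,0,0,1), (0,0,1,1), (0,1,1,0), (1,0,1,1). Each contributes one minterm — ¬a·¬b·¬c·d; ¬a·¬b·c·d; ¬a·b·c·¬d; a·¬b·c·d — and their disjunction is a sum-of-products form of h.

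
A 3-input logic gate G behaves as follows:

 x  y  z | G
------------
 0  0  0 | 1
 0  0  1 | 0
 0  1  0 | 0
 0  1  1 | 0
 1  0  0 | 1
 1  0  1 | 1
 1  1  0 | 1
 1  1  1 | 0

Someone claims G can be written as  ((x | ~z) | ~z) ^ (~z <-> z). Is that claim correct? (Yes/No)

No

Test each input against both G and the formula:
  x=0, y=0, z=0: formula gives 1, G = 1 ✓
  x=0, y=0, z=1: formula gives 0, G = 0 ✓
  x=0, y=1, z=0: formula gives 1, but G = 0 ✗
A single disagreement suffices: at (0,1,0) they differ, so the formula does not compute G.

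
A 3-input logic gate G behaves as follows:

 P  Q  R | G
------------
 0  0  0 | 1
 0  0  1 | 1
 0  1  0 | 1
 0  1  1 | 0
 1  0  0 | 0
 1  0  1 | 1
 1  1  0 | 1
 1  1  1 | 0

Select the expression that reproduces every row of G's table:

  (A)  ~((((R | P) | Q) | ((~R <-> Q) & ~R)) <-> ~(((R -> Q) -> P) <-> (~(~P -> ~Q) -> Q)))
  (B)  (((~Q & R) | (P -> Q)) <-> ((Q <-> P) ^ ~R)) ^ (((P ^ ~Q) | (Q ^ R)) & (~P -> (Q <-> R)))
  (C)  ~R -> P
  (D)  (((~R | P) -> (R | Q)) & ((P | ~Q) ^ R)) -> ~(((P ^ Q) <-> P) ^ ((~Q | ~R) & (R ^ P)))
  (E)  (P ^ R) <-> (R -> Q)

(A): at (0,1,0) it gives 0, but G = 1 — eliminated.
(C): at (0,0,0) it gives 0, but G = 1 — eliminated.
(D): at (0,1,1) it gives 1, but G = 0 — eliminated.
(E): at (0,0,0) it gives 0, but G = 1 — eliminated.
Only (B) survives; checking it on all 8 rows confirms it matches G.

B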